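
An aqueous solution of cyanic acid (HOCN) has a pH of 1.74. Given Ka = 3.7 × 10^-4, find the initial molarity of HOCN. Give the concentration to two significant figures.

[H+] = 10^(-1.74) = 1.82 × 10^-2 M = x
Ka = x²/(C₀ − x) ⇒ C₀ = x + x²/Ka
C₀ = 1.82 × 10^-2 + (1.82 × 10^-2)²/(3.7 × 10^-4) = 9.13 × 10^-1 M

C₀ = 9.1 × 10^-1 M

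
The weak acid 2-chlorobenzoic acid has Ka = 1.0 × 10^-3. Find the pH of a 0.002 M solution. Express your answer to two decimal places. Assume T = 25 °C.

ClC6H4COOH ⇌ ClC6H4COO- + H+
From the ICE table, Ka = [H+]²/(0.002 − [H+]) = 1.0 × 10^-3.
[H+] is not negligible relative to C₀; solve [H+]² + 0.001·[H+] − 2e-06 = 0.
[H+] = [−0.001 + √(0.001² + 8e-06)]/2 = 1.00 × 10^-3 M
pH = −log(1.00 × 10^-3) = 3.00

pH = 3.00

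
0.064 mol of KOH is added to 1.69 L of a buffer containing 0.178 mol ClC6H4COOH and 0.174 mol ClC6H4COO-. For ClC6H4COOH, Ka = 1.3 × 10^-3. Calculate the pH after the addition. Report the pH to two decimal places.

After neutralization: n(ClC6H4COOH) = 0.114 mol, n(ClC6H4COO-) = 0.238 mol.
pKa = −log(1.3 × 10^-3) = 2.886
Henderson–Hasselbalch with mole ratio 0.238/0.114: pH = 2.886 + (+0.320)

pH = 3.21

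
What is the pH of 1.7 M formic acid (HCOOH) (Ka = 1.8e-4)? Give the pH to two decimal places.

HCOOH ⇌ HCOO- + H+
From the ICE table, Ka = x²/(1.7 − x) = 1.8 × 10^-4.
Neglecting x in the denominator: x = √(1.8 × 10^-4 × 1.7) = 1.75 × 10^-2 M
(x/C₀ = 1% < 5%, so the approximation holds.)
pH = −log[H+] = −log(1.75 × 10^-2) = 1.76

pH = 1.76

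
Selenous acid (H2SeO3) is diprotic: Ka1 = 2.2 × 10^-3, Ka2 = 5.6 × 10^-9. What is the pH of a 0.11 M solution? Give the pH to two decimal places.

pH = 1.84

Ka1 ≫ Ka2, so treat the first dissociation as the only significant source of H+.
Ka1 = x²/(0.11 − x) = 2.2 × 10^-3
Solving the quadratic: x = (−Ka1 + √(Ka1² + 4·Ka1·C₀))/2 = 1.45 × 10^-2 M
pH = −log(1.45 × 10^-2) = 1.84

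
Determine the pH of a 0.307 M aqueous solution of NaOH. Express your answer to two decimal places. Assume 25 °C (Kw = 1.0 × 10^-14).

NaOH is a strong base; [OH-] = 0.307 M.
pOH = -log(0.307) = 0.51
pH = 14.00 - 0.51 = 13.49

pH = 13.49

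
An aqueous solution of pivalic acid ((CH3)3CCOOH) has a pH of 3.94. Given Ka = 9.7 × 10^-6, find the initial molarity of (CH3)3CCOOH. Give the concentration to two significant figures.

C₀ = 1.5 × 10^-3 M

[H+] = 10^(-3.94) = 1.15 × 10^-4 M = x
Ka = x²/(C₀ − x) ⇒ C₀ = x + x²/Ka
C₀ = 1.15 × 10^-4 + (1.15 × 10^-4)²/(9.7 × 10^-6) = 1.48 × 10^-3 M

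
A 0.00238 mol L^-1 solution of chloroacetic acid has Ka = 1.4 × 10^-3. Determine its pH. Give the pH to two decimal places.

ClCH2COOH ⇌ ClCH2COO- + H+
From the ICE table, Ka = [H+]²/(0.00238 − [H+]) = 1.4 × 10^-3.
[H+] is not negligible relative to C₀; solve [H+]² + 0.0014·[H+] − 3.33e-06 = 0.
[H+] = [−0.0014 + √(0.0014² + 1.33e-05)]/2 = 1.25 × 10^-3 M
pH = −log[H+] = −log(1.25 × 10^-3) = 2.90

pH = 2.90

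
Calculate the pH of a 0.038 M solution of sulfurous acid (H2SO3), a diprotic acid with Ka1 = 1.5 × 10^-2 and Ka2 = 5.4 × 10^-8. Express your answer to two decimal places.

pH = 1.76

Since Ka1 ≫ Ka2, the first ionization dominates [H+].
Ka1 = x²/(0.038 − x) = 1.5 × 10^-2
Solving the quadratic: x = (−Ka1 + √(Ka1² + 4·Ka1·C₀))/2 = 1.75 × 10^-2 M
pH = −log(1.75 × 10^-2) = 1.76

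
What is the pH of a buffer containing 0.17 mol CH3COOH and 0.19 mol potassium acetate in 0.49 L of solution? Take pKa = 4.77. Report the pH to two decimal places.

pH = pKa + log([A⁻]/[HA]) = 4.77 + log(0.19/0.17)
pH = 4.77 + (+0.048) = 4.82

pH = 4.82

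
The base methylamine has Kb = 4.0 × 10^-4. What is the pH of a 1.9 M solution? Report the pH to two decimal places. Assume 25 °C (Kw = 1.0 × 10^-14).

CH3NH2 + H2O ⇌ CH3NH3+ + OH-
From the ICE table, Kb = [OH-]²/(1.9 − [OH-]) = 4.0 × 10^-4.
Neglecting [OH-] in the denominator: [OH-] = √(4.0 × 10^-4 × 1.9) = 2.76 × 10^-2 M
pOH = 1.56, so pH = 14.00 − pOH = 12.44

pH = 12.44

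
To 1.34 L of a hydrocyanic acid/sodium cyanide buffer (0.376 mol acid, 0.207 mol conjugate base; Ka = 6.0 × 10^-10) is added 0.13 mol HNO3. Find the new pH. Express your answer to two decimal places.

pH = 8.40

After neutralization: n(HCN) = 0.506 mol, n(CN-) = 0.077 mol.
pKa = −log(6.0 × 10^-10) = 9.222
Henderson–Hasselbalch with mole ratio 0.077/0.506: pH = 9.222 + (-0.818)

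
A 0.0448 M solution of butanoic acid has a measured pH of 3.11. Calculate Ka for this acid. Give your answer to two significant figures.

Ka = 1.4 × 10^-5

[H+] = 10^(-3.11) = 7.76 × 10^-4 M
At equilibrium [HA] = 0.0448 − 7.76 × 10^-4 = 4.40 × 10^-2 M
Ka = [H+][A-]/[HA] = (7.76 × 10^-4)² / 4.40 × 10^-2 = 1.4 × 10^-5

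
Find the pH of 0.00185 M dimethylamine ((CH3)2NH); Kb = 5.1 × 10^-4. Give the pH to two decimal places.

pH = 10.87

(CH3)2NH + H2O ⇌ (CH3)2NH2+ + OH-
From the ICE table, Kb = [OH-]²/(0.00185 − [OH-]) = 5.1 × 10^-4.
Here C₀/Kb ≈ 3.63, so the small-[OH-] approximation fails. Use the quadratic:
[OH-] = [−0.00051 + √(0.00051² + 3.77e-06)]/2 = 7.49 × 10^-4 M
pOH = −log(7.49 × 10^-4) = 3.13; pH = 14.00 − 3.13 = 10.87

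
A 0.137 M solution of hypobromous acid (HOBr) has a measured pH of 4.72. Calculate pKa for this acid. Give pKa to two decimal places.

pKa = 8.58

[H+] = 10^(-4.72) = 1.91 × 10^-5 M
At equilibrium [HA] = 0.137 − 1.91 × 10^-5 = 1.37 × 10^-1 M
Ka = [H+][A-]/[HA] = (1.91 × 10^-5)² / 1.37 × 10^-1 = 2.66 × 10^-9
pKa = -log(2.66 × 10^-9) = 8.58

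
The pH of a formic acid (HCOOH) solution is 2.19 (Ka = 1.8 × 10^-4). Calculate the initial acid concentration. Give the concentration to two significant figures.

C₀ = 2.4 × 10^-1 M

[H+] = 10^(-2.19) = 6.46 × 10^-3 M = x
Ka = x²/(C₀ − x) ⇒ C₀ = x + x²/Ka
C₀ = 6.46 × 10^-3 + (6.46 × 10^-3)²/(1.8 × 10^-4) = 2.38 × 10^-1 M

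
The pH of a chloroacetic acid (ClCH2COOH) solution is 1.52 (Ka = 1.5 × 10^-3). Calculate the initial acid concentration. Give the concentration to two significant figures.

[H+] = 10^(-1.52) = 3.02 × 10^-2 M = x
Ka = x²/(C₀ − x) ⇒ C₀ = x + x²/Ka
C₀ = 3.02 × 10^-2 + (3.02 × 10^-2)²/(1.5 × 10^-3) = 6.38 × 10^-1 M

C₀ = 6.4 × 10^-1 M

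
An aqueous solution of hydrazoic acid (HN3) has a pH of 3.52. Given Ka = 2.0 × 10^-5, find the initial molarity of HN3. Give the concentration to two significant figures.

[H+] = 10^(-3.52) = 3.02 × 10^-4 M = x
Ka = x²/(C₀ − x) ⇒ C₀ = x + x²/Ka
C₀ = 3.02 × 10^-4 + (3.02 × 10^-4)²/(2.0 × 10^-5) = 4.86 × 10^-3 M

C₀ = 4.9 × 10^-3 M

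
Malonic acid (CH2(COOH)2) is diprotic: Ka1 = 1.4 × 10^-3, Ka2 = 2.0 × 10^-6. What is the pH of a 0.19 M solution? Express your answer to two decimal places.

Since Ka1 ≫ Ka2, the first ionization dominates [H+].
Ka1 = x²/(0.19 − x) = 1.4 × 10^-3
Solving the quadratic: x = (−Ka1 + √(Ka1² + 4·Ka1·C₀))/2 = 1.56 × 10^-2 M
pH = −log(1.56 × 10^-2) = 1.81

pH = 1.81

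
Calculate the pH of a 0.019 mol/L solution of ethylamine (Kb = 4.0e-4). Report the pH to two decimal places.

pH = 11.41

C2H5NH2 + H2O ⇌ C2H5NH3+ + OH-
From the ICE table, Kb = [OH-]²/(0.019 − [OH-]) = 4.0 × 10^-4.
Here C₀/Kb ≈ 47.5, so the small-[OH-] approximation fails. Use the quadratic:
[OH-] = (−Kb + √(Kb² + 4·Kb·C₀))/2 = 2.56 × 10^-3 M
pOH = −log(2.56 × 10^-3) = 2.59; pH = 14.00 − 2.59 = 11.41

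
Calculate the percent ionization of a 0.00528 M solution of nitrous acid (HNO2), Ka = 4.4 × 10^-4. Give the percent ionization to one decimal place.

25.0%

HNO2 ⇌ NO2- + H+; let x = [H+] at equilibrium.
Ka = x²/(C₀ − x); solving the quadratic gives x = 1.32 × 10^-3 M.
% ionization = x/C₀ × 100% = 1.32 × 10^-3/0.00528 × 100% = 25.0%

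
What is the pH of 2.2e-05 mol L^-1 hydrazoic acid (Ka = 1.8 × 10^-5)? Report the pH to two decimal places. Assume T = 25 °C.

HN3 ⇌ N3- + H+
Ka = [H+]²/(2.2e-05 − [H+]) = 1.8 × 10^-5
Here C₀/Ka ≈ 1.22, so the small-[H+] approximation fails. Use the quadratic:
[H+] = (−Ka + √(Ka² + 4·Ka·C₀))/2 = 1.28 × 10^-5 M
pH = −log(1.28 × 10^-5) = 4.89

pH = 4.89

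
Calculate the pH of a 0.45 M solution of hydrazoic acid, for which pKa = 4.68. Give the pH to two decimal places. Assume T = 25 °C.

HN3 ⇌ N3- + H+
Ka = 10^(−4.68) = 2.09 × 10^-5
From the ICE table, Ka = [H+]²/(0.45 − [H+]) = 2.09 × 10^-5.
Since Ka ≪ C₀, [H+] ≈ √(Ka·C₀) = 3.07 × 10^-3 M.
pH = −log[H+] = −log(3.07 × 10^-3) = 2.51

pH = 2.51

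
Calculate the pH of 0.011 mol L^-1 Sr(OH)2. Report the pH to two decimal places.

Sr(OH)2 is a strong base (each formula unit releases 2 OH-); [OH-] = 0.022 M.
pOH = -log(0.022) = 1.66
pH = 14.00 - 1.66 = 12.34

pH = 12.34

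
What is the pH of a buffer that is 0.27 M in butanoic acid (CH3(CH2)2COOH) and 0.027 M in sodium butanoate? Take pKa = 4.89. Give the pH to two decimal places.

pH = 3.89

Henderson–Hasselbalch: pH = pKa + log([CH3(CH2)2COO-]/[CH3(CH2)2COOH]) = 4.89 + log(0.027/0.27)
pH = 4.89 + (-1.000) = 3.89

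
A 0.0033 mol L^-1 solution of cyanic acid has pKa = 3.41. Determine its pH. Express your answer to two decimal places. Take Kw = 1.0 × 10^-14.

pH = 3.02

HOCN ⇌ OCN- + H+
Ka = 10^(−3.41) = 3.89 × 10^-4
Ka = [H+]²/(0.0033 − [H+]) = 3.89 × 10^-4
The 5% rule fails; solving [H+]² + Ka·[H+] − Ka·C₀ = 0 exactly:
[H+] = [−0.000389 + √(0.000389² + 5.13e-06)]/2 = 9.55 × 10^-4 M
pH = −log[H+] = −log(9.55 × 10^-4) = 3.02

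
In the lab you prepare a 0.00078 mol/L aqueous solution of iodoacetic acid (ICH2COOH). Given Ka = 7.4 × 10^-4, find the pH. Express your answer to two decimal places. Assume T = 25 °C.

pH = 3.32

ICH2COOH ⇌ ICH2COO- + H+
Let x = [H+] at equilibrium. Ka = x²/(0.00078 − x).
x is not negligible relative to C₀; solve x² + 0.00074·x − 5.77e-07 = 0.
x = (−Ka + √(Ka² + 4·Ka·C₀))/2 = 4.75 × 10^-4 M
pH = −log(4.75 × 10^-4) = 3.32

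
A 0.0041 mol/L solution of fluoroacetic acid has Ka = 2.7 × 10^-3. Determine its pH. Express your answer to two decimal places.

pH = 2.65

FCH2COOH ⇌ FCH2COO- + H+
Ka = [H+]²/(0.0041 − [H+]) = 2.7 × 10^-3
[H+] is not negligible relative to C₀; solve [H+]² + 0.0027·[H+] − 1.11e-05 = 0.
[H+] = [−0.0027 + √(0.0027² + 4.43e-05)]/2 = 2.24 × 10^-3 M
pH = −log[H+] = −log(2.24 × 10^-3) = 2.65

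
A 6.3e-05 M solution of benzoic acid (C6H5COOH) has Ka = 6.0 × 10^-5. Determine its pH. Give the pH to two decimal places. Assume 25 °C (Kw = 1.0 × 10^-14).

C6H5COOH ⇌ C6H5COO- + H+
Ka = [H+]²/(6.3e-05 − [H+]) = 6.0 × 10^-5
The 5% rule fails; solving [H+]² + Ka·[H+] − Ka·C₀ = 0 exactly:
[H+] = (−Ka + √(Ka² + 4·Ka·C₀))/2 = 3.84 × 10^-5 M
pH = −log(3.84 × 10^-5) = 4.42

pH = 4.42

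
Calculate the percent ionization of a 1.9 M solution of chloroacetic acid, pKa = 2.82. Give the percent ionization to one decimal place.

2.8%

ClCH2COOH ⇌ ClCH2COO- + H+; let x = [H+] at equilibrium.
Ka = 10^(−2.82) = 1.51 × 10^-3
x ≈ √(Ka·C₀) = √(1.51 × 10^-3 × 1.9) = 5.36 × 10^-2 M
Fraction ionized = 5.36 × 10^-2 / 1.9 = 0.0282 → 2.8%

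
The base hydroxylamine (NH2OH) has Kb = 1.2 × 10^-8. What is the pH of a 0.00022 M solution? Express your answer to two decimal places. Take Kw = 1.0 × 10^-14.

pH = 8.21

NH2OH + H2O ⇌ NH3OH+ + OH-
From the ICE table, Kb = [OH-]²/(0.00022 − [OH-]) = 1.2 × 10^-8.
Neglecting [OH-] in the denominator: [OH-] = √(1.2 × 10^-8 × 0.00022) = 1.62 × 10^-6 M
pOH = 5.79, so pH = 14.00 − pOH = 8.21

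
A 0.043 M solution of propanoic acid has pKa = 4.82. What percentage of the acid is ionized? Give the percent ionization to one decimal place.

1.9%

CH3CH2COOH ⇌ CH3CH2COO- + H+; let x = [H+] at equilibrium.
Ka = 10^(−4.82) = 1.51 × 10^-5
x ≈ √(Ka·C₀) = √(1.51 × 10^-5 × 0.043) = 8.06 × 10^-4 M
Fraction ionized = 8.06 × 10^-4 / 0.043 = 0.0187 → 1.9%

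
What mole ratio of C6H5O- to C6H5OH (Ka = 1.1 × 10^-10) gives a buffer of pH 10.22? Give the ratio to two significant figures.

ratio = 1.8

pKa = -log(1.1 × 10^-10) = 9.959
pH = pKa + log(r) ⇒ log(r) = 10.22 − 9.959 = +0.261
r = [C6H5O-]/[C6H5OH] = 10^(+0.261) = 1.82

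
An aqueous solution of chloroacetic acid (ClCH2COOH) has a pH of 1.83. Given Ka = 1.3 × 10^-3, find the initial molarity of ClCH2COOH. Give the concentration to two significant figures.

[H+] = 10^(-1.83) = 1.48 × 10^-2 M = x
Ka = x²/(C₀ − x) ⇒ C₀ = x + x²/Ka
C₀ = 1.48 × 10^-2 + (1.48 × 10^-2)²/(1.3 × 10^-3) = 1.83 × 10^-1 M

C₀ = 1.8 × 10^-1 M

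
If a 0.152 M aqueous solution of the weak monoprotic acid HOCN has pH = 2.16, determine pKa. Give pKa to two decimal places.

pKa = 3.48

[H+] = 10^(-2.16) = 6.92 × 10^-3 M
At equilibrium [HA] = 0.152 − 6.92 × 10^-3 = 1.45 × 10^-1 M
Ka = [H+][A-]/[HA] = (6.92 × 10^-3)² / 1.45 × 10^-1 = 3.30 × 10^-4
pKa = -log(3.30 × 10^-4) = 3.48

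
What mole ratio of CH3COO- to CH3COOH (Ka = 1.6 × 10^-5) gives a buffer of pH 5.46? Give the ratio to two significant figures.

ratio = 4.6

pKa = -log(1.6 × 10^-5) = 4.796
pH = pKa + log(r) ⇒ log(r) = 5.46 − 4.796 = +0.664
r = [CH3COO-]/[CH3COOH] = 10^(+0.664) = 4.61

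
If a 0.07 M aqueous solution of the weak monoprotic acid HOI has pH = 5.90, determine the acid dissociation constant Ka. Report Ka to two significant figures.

[H+] = 10^(-5.90) = 1.26 × 10^-6 M
At equilibrium [HA] = 0.07 − 1.26 × 10^-6 = 7.00 × 10^-2 M
Ka = [H+][A-]/[HA] = (1.26 × 10^-6)² / 7.00 × 10^-2 = 2.3 × 10^-11

Ka = 2.3 × 10^-11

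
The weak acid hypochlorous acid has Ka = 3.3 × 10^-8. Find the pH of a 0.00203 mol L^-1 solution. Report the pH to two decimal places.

pH = 5.09

HOCl ⇌ OCl- + H+
From the ICE table, Ka = x²/(0.00203 − x) = 3.3 × 10^-8.
Assume x ≪ 0.00203: x ≈ √(3.3 × 10^-8 × 0.00203) = 8.18 × 10^-6 M
pH = −log[H+] = −log(8.18 × 10^-6) = 5.09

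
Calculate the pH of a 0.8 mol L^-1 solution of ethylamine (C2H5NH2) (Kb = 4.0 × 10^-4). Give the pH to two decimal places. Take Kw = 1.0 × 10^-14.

pH = 12.25

C2H5NH2 + H2O ⇌ C2H5NH3+ + OH-
From the ICE table, Kb = [OH-]²/(0.8 − [OH-]) = 4.0 × 10^-4.
Assume [OH-] ≪ 0.8: [OH-] ≈ √(4.0 × 10^-4 × 0.8) = 1.79 × 10^-2 M
([OH-]/C₀ = 2.2% < 5%, so the approximation holds.)
pOH = 1.75, so pH = 14.00 − pOH = 12.25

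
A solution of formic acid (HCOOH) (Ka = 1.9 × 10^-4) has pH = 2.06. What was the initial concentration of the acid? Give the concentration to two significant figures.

[H+] = 10^(-2.06) = 8.71 × 10^-3 M = x
Ka = x²/(C₀ − x) ⇒ C₀ = x + x²/Ka
C₀ = 8.71 × 10^-3 + (8.71 × 10^-3)²/(1.9 × 10^-4) = 4.08 × 10^-1 M

C₀ = 4.1 × 10^-1 M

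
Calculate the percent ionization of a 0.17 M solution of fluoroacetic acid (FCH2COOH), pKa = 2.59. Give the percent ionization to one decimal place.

FCH2COOH ⇌ FCH2COO- + H+; let x = [H+] at equilibrium.
Ka = 10^(−2.59) = 2.57 × 10^-3
Solve x² + 0.00257x − 0.000437 = 0 → x = 1.97 × 10^-2 M
Fraction ionized = 1.97 × 10^-2 / 0.17 = 0.1159 → 11.6%

11.6%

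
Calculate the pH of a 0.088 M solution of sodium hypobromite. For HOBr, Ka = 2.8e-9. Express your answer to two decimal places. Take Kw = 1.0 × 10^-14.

pH = 10.75

OBr- is the conjugate base of the weak acid HOBr.
Kb = Kw/Ka = 1.0×10^-14 / 2.8 × 10^-9 = 3.57 × 10^-6
From the ICE table, Kb = x²/(0.088 − x) = 3.57 × 10^-6.
Assume x ≪ 0.088: x ≈ √(3.57 × 10^-6 × 0.088) = 5.60 × 10^-4 M
pOH = 3.25, so pH = 14.00 − pOH = 10.75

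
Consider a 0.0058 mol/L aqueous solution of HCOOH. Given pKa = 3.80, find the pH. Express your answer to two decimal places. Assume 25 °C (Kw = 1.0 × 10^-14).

pH = 3.05

HCOOH ⇌ HCOO- + H+
Ka = 10^(−3.80) = 1.58 × 10^-4
Ka = x²/(0.0058 − x) = 1.58 × 10^-4
x is not negligible relative to C₀; solve x² + 0.000158·x − 9.16e-07 = 0.
x = (−Ka + √(Ka² + 4·Ka·C₀))/2 = 8.82 × 10^-4 M
pH = −log(8.82 × 10^-4) = 3.05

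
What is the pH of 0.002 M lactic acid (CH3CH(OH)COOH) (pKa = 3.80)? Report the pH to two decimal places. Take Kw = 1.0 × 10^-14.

CH3CH(OH)COOH ⇌ CH3CH(OH)COO- + H+
Ka = 10^(−3.80) = 1.58 × 10^-4
From the ICE table, Ka = [H+]²/(0.002 − [H+]) = 1.58 × 10^-4.
The 5% rule fails; solving [H+]² + Ka·[H+] − Ka·C₀ = 0 exactly:
[H+] = (−Ka + √(Ka² + 4·Ka·C₀))/2 = 4.89 × 10^-4 M
pH = −log(4.89 × 10^-4) = 3.31

pH = 3.31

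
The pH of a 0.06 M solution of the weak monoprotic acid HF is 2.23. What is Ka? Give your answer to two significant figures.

[H+] = 10^(-2.23) = 5.89 × 10^-3 M
At equilibrium [HA] = 0.06 − 5.89 × 10^-3 = 5.41 × 10^-2 M
Ka = [H+][A-]/[HA] = (5.89 × 10^-3)² / 5.41 × 10^-2 = 6.4 × 10^-4

Ka = 6.4 × 10^-4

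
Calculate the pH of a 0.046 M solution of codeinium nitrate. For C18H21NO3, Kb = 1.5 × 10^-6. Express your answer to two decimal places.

pH = 4.76

C18H22NO3+ is the conjugate acid of the weak base C18H21NO3.
Ka = Kw/Kb = 1.0×10^-14 / 1.5 × 10^-6 = 6.67 × 10^-9
Ka = [H+]²/(0.046 − [H+]) = 6.67 × 10^-9
Since Ka ≪ C₀, [H+] ≈ √(Ka·C₀) = 1.75 × 10^-5 M.
([H+]/C₀ = 0.038% < 5%, so the approximation holds.)
pH = −log[H+] = −log(1.75 × 10^-5) = 4.76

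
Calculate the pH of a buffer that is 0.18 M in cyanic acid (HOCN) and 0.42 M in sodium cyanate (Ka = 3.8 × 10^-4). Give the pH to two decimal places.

pH = 3.79

pKa = −log(3.8 × 10^-4) = 3.420
Using pH = pKa + log([base]/[acid]) with [base]/[acid] = 0.42/0.18:
pH = 3.420 + (+0.368) = 3.79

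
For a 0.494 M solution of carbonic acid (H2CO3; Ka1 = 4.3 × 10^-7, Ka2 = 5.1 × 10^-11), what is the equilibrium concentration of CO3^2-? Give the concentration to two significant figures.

First ionization gives [H+] ≈ [HCO3-] = 4.61 × 10^-4 M.
Second step: Ka2 = [H+][CO3^2-]/[HCO3-] ≈ [CO3^2-] (since [H+] ≈ [HCO3-]).
So [CO3^2-] ≈ Ka2.

5.1 × 10^-11 M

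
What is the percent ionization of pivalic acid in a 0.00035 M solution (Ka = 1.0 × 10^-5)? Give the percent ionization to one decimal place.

15.5%

(CH3)3CCOOH ⇌ (CH3)3CCOO- + H+; let x = [H+] at equilibrium.
Solve x² + 1e-05x − 3.5e-09 = 0 → x = 5.44 × 10^-5 M
Fraction ionized = 5.44 × 10^-5 / 0.00035 = 0.1554 → 15.5%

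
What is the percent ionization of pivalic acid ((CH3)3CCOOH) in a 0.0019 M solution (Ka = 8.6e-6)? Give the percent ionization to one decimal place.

(CH3)3CCOOH ⇌ (CH3)3CCOO- + H+; let x = [H+] at equilibrium.
Ka = x²/(C₀ − x); solving the quadratic gives x = 1.24 × 10^-4 M.
% ionization = x/C₀ × 100% = 1.24 × 10^-4/0.0019 × 100% = 6.5%

6.5%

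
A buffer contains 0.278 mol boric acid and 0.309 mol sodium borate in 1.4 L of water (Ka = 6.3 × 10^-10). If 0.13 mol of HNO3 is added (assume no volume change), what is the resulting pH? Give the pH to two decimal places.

pH = 8.84

After neutralization: n(B(OH)3) = 0.408 mol, n(B(OH)4-) = 0.179 mol.
pKa = −log(6.3 × 10^-10) = 9.201
Henderson–Hasselbalch with mole ratio 0.179/0.408: pH = 9.201 + (-0.358)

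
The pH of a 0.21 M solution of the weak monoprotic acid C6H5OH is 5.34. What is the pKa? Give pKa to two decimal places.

[H+] = 10^(-5.34) = 4.57 × 10^-6 M
At equilibrium [HA] = 0.21 − 4.57 × 10^-6 = 2.10 × 10^-1 M
Ka = [H+][A-]/[HA] = (4.57 × 10^-6)² / 2.10 × 10^-1 = 9.95 × 10^-11
pKa = -log(9.95 × 10^-11) = 10.00

pKa = 10.00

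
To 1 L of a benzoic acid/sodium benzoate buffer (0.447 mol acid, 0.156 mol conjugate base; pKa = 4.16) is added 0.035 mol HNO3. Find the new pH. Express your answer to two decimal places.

pH = 3.56

Added H+ converts C6H5COO- to C6H5COOH: C6H5COOH → 0.482 mol, C6H5COO- → 0.121 mol.
pH = pKa + log([A⁻]/[HA]) = 4.16 + log(0.121/0.482) = 4.16 -0.600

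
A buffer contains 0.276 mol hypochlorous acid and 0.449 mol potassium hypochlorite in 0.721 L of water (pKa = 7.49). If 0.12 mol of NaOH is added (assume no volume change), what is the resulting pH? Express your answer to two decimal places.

After neutralization: n(HOCl) = 0.156 mol, n(OCl-) = 0.569 mol.
Henderson–Hasselbalch with mole ratio 0.569/0.156: pH = 7.49 + (+0.562)

pH = 8.05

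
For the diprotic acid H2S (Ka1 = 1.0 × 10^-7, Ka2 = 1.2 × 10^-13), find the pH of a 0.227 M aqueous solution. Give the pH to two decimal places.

Since Ka1 ≫ Ka2, the first ionization dominates [H+].
Ka1 = x²/(0.227 − x) = 1.0 × 10^-7
x ≈ √(1.0 × 10^-7 × 0.227) = 1.51 × 10^-4 M
pH = −log(1.51 × 10^-4) = 3.82

pH = 3.82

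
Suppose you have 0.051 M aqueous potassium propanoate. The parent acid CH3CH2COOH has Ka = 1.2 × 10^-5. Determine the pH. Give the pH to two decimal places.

pH = 8.81

CH3CH2COO- is the conjugate base of the weak acid CH3CH2COOH.
Kb = Kw/Ka = 1.0×10^-14 / 1.2 × 10^-5 = 8.33 × 10^-10
Kb = [OH-]²/(0.051 − [OH-]) = 8.33 × 10^-10
Assume [OH-] ≪ 0.051: [OH-] ≈ √(8.33 × 10^-10 × 0.051) = 6.52 × 10^-6 M
([OH-]/C₀ = 0.013% < 5%, so the approximation holds.)
pOH = −log(6.52 × 10^-6) = 5.19; pH = 14.00 − 5.19 = 8.81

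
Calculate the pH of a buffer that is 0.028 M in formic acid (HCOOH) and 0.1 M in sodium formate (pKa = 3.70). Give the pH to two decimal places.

pH = 4.25

Henderson–Hasselbalch: pH = pKa + log([HCOO-]/[HCOOH]) = 3.70 + log(0.1/0.028)
pH = 3.70 + (+0.553) = 4.25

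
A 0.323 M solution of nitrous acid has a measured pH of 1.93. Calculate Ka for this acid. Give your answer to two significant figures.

[H+] = 10^(-1.93) = 1.17 × 10^-2 M
At equilibrium [HA] = 0.323 − 1.17 × 10^-2 = 3.11 × 10^-1 M
Ka = [H+][A-]/[HA] = (1.17 × 10^-2)² / 3.11 × 10^-1 = 4.4 × 10^-4

Ka = 4.4 × 10^-4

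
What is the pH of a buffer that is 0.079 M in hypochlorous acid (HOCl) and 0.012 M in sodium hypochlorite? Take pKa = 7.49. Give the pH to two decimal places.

Henderson–Hasselbalch: pH = pKa + log([OCl-]/[HOCl]) = 7.49 + log(0.012/0.079)
pH = 7.49 + (-0.818) = 6.67

pH = 6.67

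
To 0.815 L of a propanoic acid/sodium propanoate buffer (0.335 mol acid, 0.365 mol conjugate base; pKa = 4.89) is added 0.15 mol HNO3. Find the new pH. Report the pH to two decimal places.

pH = 4.54

After neutralization: n(CH3CH2COOH) = 0.485 mol, n(CH3CH2COO-) = 0.215 mol.
pH = pKa + log([A⁻]/[HA]) = 4.89 + log(0.215/0.485) = 4.89 -0.353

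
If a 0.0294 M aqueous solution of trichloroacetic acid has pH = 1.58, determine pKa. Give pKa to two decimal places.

[H+] = 10^(-1.58) = 2.63 × 10^-2 M
At equilibrium [HA] = 0.0294 − 2.63 × 10^-2 = 3.10 × 10^-3 M
Ka = [H+][A-]/[HA] = (2.63 × 10^-2)² / 3.10 × 10^-3 = 2.23 × 10^-1
pKa = -log(2.23 × 10^-1) = 0.65

pKa = 0.65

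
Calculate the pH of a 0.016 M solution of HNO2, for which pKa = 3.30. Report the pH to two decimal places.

HNO2 ⇌ NO2- + H+
Ka = 10^(−3.30) = 5.01 × 10^-4
Let x = [H+] at equilibrium. Ka = x²/(0.016 − x).
Here C₀/Ka ≈ 31.9, so the small-x approximation fails. Use the quadratic:
x = [−0.000501 + √(0.000501² + 3.21e-05)]/2 = 2.59 × 10^-3 M
pH = −log[H+] = −log(2.59 × 10^-3) = 2.59

pH = 2.59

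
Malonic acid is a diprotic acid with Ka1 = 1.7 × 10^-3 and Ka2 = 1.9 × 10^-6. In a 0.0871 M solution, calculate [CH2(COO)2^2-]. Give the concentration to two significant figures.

First ionization gives [H+] ≈ [CH2(COOH)COO-] = 1.13 × 10^-2 M.
Second step: Ka2 = [H+][CH2(COO)2^2-]/[CH2(COOH)COO-] ≈ [CH2(COO)2^2-] (since [H+] ≈ [CH2(COOH)COO-]).
So [CH2(COO)2^2-] ≈ Ka2.

1.9 × 10^-6 M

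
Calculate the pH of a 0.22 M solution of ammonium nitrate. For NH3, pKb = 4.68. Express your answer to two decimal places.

pH = 4.99

NH4+ is the conjugate acid of the weak base NH3.
Kb = 10^(−4.68) = 2.09 × 10^-5
Ka = Kw/Kb = 1.0×10^-14 / 2.09 × 10^-5 = 4.78 × 10^-10
From the ICE table, Ka = [H+]²/(0.22 − [H+]) = 4.78 × 10^-10.
Since Ka ≪ C₀, [H+] ≈ √(Ka·C₀) = 1.03 × 10^-5 M.
pH = −log[H+] = −log(1.03 × 10^-5) = 4.99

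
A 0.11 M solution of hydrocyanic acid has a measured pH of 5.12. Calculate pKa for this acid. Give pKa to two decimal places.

pKa = 9.28

[H+] = 10^(-5.12) = 7.59 × 10^-6 M
At equilibrium [HA] = 0.11 − 7.59 × 10^-6 = 1.10 × 10^-1 M
Ka = [H+][A-]/[HA] = (7.59 × 10^-6)² / 1.10 × 10^-1 = 5.24 × 10^-10
pKa = -log(5.24 × 10^-10) = 9.28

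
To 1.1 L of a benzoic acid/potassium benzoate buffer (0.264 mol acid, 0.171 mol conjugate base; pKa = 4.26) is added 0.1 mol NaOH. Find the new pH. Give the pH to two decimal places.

pH = 4.48

OH- converts C6H5COOH to C6H5COO-: C6H5COOH → 0.164 mol, C6H5COO- → 0.271 mol.
pH = pKa + log(n_C6H5COO-/n_C6H5COOH) = 4.26 + log(0.271/0.164) = 4.26 + (+0.218)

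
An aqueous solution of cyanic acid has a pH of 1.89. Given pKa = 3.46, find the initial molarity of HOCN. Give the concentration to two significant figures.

[H+] = 10^(-1.89) = 1.29 × 10^-2 M = x
Ka = 10^(−3.46) = 3.47 × 10^-4
Ka = x²/(C₀ − x) ⇒ C₀ = x + x²/Ka
C₀ = 1.29 × 10^-2 + (1.29 × 10^-2)²/(3.47 × 10^-4) = 4.92 × 10^-1 M

C₀ = 4.9 × 10^-1 M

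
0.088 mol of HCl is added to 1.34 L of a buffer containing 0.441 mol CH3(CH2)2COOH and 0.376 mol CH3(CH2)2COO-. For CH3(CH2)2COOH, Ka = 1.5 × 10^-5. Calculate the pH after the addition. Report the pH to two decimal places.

Added H+ converts CH3(CH2)2COO- to CH3(CH2)2COOH: CH3(CH2)2COOH → 0.529 mol, CH3(CH2)2COO- → 0.288 mol.
pKa = −log(1.5 × 10^-5) = 4.824
Henderson–Hasselbalch with mole ratio 0.288/0.529: pH = 4.824 + (-0.264)

pH = 4.56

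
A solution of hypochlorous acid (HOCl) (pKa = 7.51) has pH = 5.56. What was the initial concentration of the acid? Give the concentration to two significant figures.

[H+] = 10^(-5.56) = 2.75 × 10^-6 M = x
Ka = 10^(−7.51) = 3.09 × 10^-8
Ka = x²/(C₀ − x) ⇒ C₀ = x + x²/Ka
C₀ = 2.75 × 10^-6 + (2.75 × 10^-6)²/(3.09 × 10^-8) = 2.47 × 10^-4 M

C₀ = 2.5 × 10^-4 M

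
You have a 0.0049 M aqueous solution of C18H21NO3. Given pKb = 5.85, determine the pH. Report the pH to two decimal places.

pH = 9.92

C18H21NO3 + H2O ⇌ C18H22NO3+ + OH-
Kb = 10^(−5.85) = 1.41 × 10^-6
From the ICE table, Kb = [OH-]²/(0.0049 − [OH-]) = 1.41 × 10^-6.
Since Kb ≪ C₀, [OH-] ≈ √(Kb·C₀) = 8.31 × 10^-5 M.
pOH = 4.08, so pH = 14.00 − pOH = 9.92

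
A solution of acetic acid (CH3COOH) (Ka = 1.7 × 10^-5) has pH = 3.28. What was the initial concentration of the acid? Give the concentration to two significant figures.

C₀ = 1.7 × 10^-2 M

[H+] = 10^(-3.28) = 5.25 × 10^-4 M = x
Ka = x²/(C₀ − x) ⇒ C₀ = x + x²/Ka
C₀ = 5.25 × 10^-4 + (5.25 × 10^-4)²/(1.7 × 10^-5) = 1.67 × 10^-2 M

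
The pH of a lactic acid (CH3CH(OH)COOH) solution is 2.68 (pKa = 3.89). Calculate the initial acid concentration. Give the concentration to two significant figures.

C₀ = 3.6 × 10^-2 M

[H+] = 10^(-2.68) = 2.09 × 10^-3 M = x
Ka = 10^(−3.89) = 1.29 × 10^-4
Ka = x²/(C₀ − x) ⇒ C₀ = x + x²/Ka
C₀ = 2.09 × 10^-3 + (2.09 × 10^-3)²/(1.29 × 10^-4) = 3.60 × 10^-2 M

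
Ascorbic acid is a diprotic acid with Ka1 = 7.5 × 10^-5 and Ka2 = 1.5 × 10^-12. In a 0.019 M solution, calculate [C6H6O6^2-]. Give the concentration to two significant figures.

1.5 × 10^-12 M

First ionization gives [H+] ≈ [HC6H6O6-] = 1.16 × 10^-3 M.
Second step: Ka2 = [H+][C6H6O6^2-]/[HC6H6O6-] ≈ [C6H6O6^2-] (since [H+] ≈ [HC6H6O6-]).
So [C6H6O6^2-] ≈ Ka2.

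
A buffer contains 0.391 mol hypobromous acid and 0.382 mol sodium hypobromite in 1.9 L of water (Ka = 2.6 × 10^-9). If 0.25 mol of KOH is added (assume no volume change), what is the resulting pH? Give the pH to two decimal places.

pH = 9.24

OH- converts HOBr to OBr-: HOBr → 0.141 mol, OBr- → 0.632 mol.
pKa = −log(2.6 × 10^-9) = 8.585
pH = pKa + log(n_OBr-/n_HOBr) = 8.585 + log(0.632/0.141) = 8.585 + (+0.651)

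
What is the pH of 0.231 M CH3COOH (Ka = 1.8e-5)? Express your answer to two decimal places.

CH3COOH ⇌ CH3COO- + H+
From the ICE table, Ka = [H+]²/(0.231 − [H+]) = 1.8 × 10^-5.
Since Ka ≪ C₀, [H+] ≈ √(Ka·C₀) = 2.04 × 10^-3 M.
pH = −log[H+] = −log(2.04 × 10^-3) = 2.69

pH = 2.69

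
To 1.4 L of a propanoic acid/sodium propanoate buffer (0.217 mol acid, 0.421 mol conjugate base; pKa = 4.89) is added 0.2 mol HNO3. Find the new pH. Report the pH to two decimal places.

After neutralization: n(CH3CH2COOH) = 0.417 mol, n(CH3CH2COO-) = 0.221 mol.
Henderson–Hasselbalch with mole ratio 0.221/0.417: pH = 4.89 + (-0.276)

pH = 4.61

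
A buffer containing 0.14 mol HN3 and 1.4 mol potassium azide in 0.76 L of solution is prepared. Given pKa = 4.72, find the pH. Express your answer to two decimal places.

pH = 5.72

Henderson–Hasselbalch: pH = pKa + log([N3-]/[HN3]) = 4.72 + log(1.4/0.14)
pH = 4.72 + (+1.000) = 5.72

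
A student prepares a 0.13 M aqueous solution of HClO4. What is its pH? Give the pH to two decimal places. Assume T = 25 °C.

pH = 0.89

HClO4 is a strong acid and dissociates completely, so [H+] = 0.13 M.
pH = -log(0.13) = 0.89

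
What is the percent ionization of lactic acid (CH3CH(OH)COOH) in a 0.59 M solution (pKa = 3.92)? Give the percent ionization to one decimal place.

1.4%

CH3CH(OH)COOH ⇌ CH3CH(OH)COO- + H+; let x = [H+] at equilibrium.
Ka = 10^(−3.92) = 1.20 × 10^-4
x ≈ √(Ka·C₀) = √(1.20 × 10^-4 × 0.59) = 8.41 × 10^-3 M
Fraction ionized = 8.41 × 10^-3 / 0.59 = 0.0143 → 1.4%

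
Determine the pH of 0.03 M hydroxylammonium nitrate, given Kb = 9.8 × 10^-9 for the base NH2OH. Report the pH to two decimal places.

NH3OH+ is the conjugate acid of the weak base NH2OH.
Ka = Kw/Kb = 1.0×10^-14 / 9.8 × 10^-9 = 1.02 × 10^-6
Ka = x²/(0.03 − x) = 1.02 × 10^-6
Assume x ≪ 0.03: x ≈ √(1.02 × 10^-6 × 0.03) = 1.75 × 10^-4 M
Check: 0.58% ionized — well under 5%, approximation valid.
pH = −log(1.75 × 10^-4) = 3.76

pH = 3.76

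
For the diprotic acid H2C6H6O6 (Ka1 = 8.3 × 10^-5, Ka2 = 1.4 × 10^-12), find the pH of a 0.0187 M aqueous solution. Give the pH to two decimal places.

pH = 2.92

Ka1 ≫ Ka2, so treat the first dissociation as the only significant source of H+.
Ka1 = x²/(0.0187 − x) = 8.3 × 10^-5
Solving the quadratic: x = (−Ka1 + √(Ka1² + 4·Ka1·C₀))/2 = 1.21 × 10^-3 M
pH = −log(1.21 × 10^-3) = 2.92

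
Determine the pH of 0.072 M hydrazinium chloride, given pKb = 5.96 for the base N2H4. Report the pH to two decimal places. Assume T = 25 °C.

N2H5+ is the conjugate acid of the weak base N2H4.
Kb = 10^(−5.96) = 1.10 × 10^-6
Ka = Kw/Kb = 1.0×10^-14 / 1.10 × 10^-6 = 9.09 × 10^-9
Let x = [H+] at equilibrium. Ka = x²/(0.072 − x).
Since Ka ≪ C₀, x ≈ √(Ka·C₀) = 2.56 × 10^-5 M.
pH = −log[H+] = −log(2.56 × 10^-5) = 4.59

pH = 4.59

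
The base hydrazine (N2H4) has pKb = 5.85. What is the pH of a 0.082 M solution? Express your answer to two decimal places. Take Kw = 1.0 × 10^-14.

N2H4 + H2O ⇌ N2H5+ + OH-
Kb = 10^(−5.85) = 1.41 × 10^-6
From the ICE table, Kb = [OH-]²/(0.082 − [OH-]) = 1.41 × 10^-6.
Assume [OH-] ≪ 0.082: [OH-] ≈ √(1.41 × 10^-6 × 0.082) = 3.40 × 10^-4 M
([OH-]/C₀ = 0.41% < 5%, so the approximation holds.)
pOH = −log(3.40 × 10^-4) = 3.47; pH = 14.00 − 3.47 = 10.53

pH = 10.53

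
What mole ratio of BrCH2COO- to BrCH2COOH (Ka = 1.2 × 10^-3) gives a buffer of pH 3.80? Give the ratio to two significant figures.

pKa = -log(1.2 × 10^-3) = 2.921
pH = pKa + log(r) ⇒ log(r) = 3.80 − 2.921 = +0.879
r = [BrCH2COO-]/[BrCH2COOH] = 10^(+0.879) = 7.57

ratio = 7.6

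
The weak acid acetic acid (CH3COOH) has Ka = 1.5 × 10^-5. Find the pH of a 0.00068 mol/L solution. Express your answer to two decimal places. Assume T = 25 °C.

CH3COOH ⇌ CH3COO- + H+
From the ICE table, Ka = x²/(0.00068 − x) = 1.5 × 10^-5.
The 5% rule fails; solving x² + Ka·x − Ka·C₀ = 0 exactly:
x = (−Ka + √(Ka² + 4·Ka·C₀))/2 = 9.38 × 10^-5 M
pH = −log(9.38 × 10^-5) = 4.03

pH = 4.03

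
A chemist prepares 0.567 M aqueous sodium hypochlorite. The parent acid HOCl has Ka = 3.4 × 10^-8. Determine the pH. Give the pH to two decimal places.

OCl- is the conjugate base of the weak acid HOCl.
Kb = Kw/Ka = 1.0×10^-14 / 3.4 × 10^-8 = 2.94 × 10^-7
Kb = [OH-]²/(0.567 − [OH-]) = 2.94 × 10^-7
Assume [OH-] ≪ 0.567: [OH-] ≈ √(2.94 × 10^-7 × 0.567) = 4.08 × 10^-4 M
([OH-]/C₀ = 0.072% < 5%, so the approximation holds.)
pOH = 3.39, so pH = 14.00 − pOH = 10.61

pH = 10.61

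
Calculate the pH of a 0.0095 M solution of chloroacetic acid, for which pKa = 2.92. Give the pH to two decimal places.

ClCH2COOH ⇌ ClCH2COO- + H+
Ka = 10^(−2.92) = 1.20 × 10^-3
Let x = [H+] at equilibrium. Ka = x²/(0.0095 − x).
The 5% rule fails; solving x² + Ka·x − Ka·C₀ = 0 exactly:
x = [−0.0012 + √(0.0012² + 4.56e-05)]/2 = 2.83 × 10^-3 M
pH = −log(2.83 × 10^-3) = 2.55

pH = 2.55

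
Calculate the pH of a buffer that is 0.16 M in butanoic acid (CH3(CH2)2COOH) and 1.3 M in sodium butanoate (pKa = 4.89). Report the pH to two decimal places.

Using pH = pKa + log([base]/[acid]) with [base]/[acid] = 1.3/0.16:
pH = 4.89 + (+0.910) = 5.80

pH = 5.80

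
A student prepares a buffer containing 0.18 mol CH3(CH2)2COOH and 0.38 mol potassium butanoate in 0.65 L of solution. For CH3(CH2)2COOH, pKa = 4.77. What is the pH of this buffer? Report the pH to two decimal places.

Henderson–Hasselbalch: pH = pKa + log([CH3(CH2)2COO-]/[CH3(CH2)2COOH]) = 4.77 + log(0.38/0.18)
pH = 4.77 + (+0.325) = 5.09

pH = 5.09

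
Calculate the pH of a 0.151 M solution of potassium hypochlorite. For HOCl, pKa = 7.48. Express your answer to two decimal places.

OCl- is the conjugate base of the weak acid HOCl.
Ka = 10^(−7.48) = 3.31 × 10^-8
Kb = Kw/Ka = 1.0×10^-14 / 3.31 × 10^-8 = 3.02 × 10^-7
From the ICE table, Kb = x²/(0.151 − x) = 3.02 × 10^-7.
Neglecting x in the denominator: x = √(3.02 × 10^-7 × 0.151) = 2.14 × 10^-4 M
pOH = 3.67, so pH = 14.00 − pOH = 10.33

pH = 10.33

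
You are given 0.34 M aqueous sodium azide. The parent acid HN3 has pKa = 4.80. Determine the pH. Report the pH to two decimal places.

pH = 9.17

N3- is the conjugate base of the weak acid HN3.
Ka = 10^(−4.80) = 1.58 × 10^-5
Kb = Kw/Ka = 1.0×10^-14 / 1.58 × 10^-5 = 6.33 × 10^-10
From the ICE table, Kb = [OH-]²/(0.34 − [OH-]) = 6.33 × 10^-10.
Neglecting [OH-] in the denominator: [OH-] = √(6.33 × 10^-10 × 0.34) = 1.47 × 10^-5 M
Check: 0.0043% ionized — well under 5%, approximation valid.
pOH = −log(1.47 × 10^-5) = 4.83; pH = 14.00 − 4.83 = 9.17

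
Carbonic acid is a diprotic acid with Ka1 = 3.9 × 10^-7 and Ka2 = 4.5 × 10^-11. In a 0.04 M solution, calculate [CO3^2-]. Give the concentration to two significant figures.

4.5 × 10^-11 M

First ionization gives [H+] ≈ [HCO3-] = 1.25 × 10^-4 M.
Second step: Ka2 = [H+][CO3^2-]/[HCO3-] ≈ [CO3^2-] (since [H+] ≈ [HCO3-]).
So [CO3^2-] ≈ Ka2.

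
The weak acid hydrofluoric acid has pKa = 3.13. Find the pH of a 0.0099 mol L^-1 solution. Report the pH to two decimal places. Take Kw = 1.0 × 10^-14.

pH = 2.63

HF ⇌ F- + H+
Ka = 10^(−3.13) = 7.41 × 10^-4
Ka = [H+]²/(0.0099 − [H+]) = 7.41 × 10^-4
Here C₀/Ka ≈ 13.4, so the small-[H+] approximation fails. Use the quadratic:
[H+] = [−0.000741 + √(0.000741² + 2.93e-05)]/2 = 2.36 × 10^-3 M
pH = −log[H+] = −log(2.36 × 10^-3) = 2.63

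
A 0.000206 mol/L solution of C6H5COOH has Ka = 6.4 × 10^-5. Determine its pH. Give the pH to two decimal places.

C6H5COOH ⇌ C6H5COO- + H+
From the ICE table, Ka = [H+]²/(0.000206 − [H+]) = 6.4 × 10^-5.
Here C₀/Ka ≈ 3.22, so the small-[H+] approximation fails. Use the quadratic:
[H+] = [−6.4e-05 + √(6.4e-05² + 5.27e-08)]/2 = 8.72 × 10^-5 M
pH = −log(8.72 × 10^-5) = 4.06

pH = 4.06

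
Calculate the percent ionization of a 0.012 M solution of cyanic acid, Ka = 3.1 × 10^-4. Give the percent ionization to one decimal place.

HOCN ⇌ OCN- + H+; let x = [H+] at equilibrium.
Ka = x²/(C₀ − x); solving the quadratic gives x = 1.78 × 10^-3 M.
% ionization = x/C₀ × 100% = 1.78 × 10^-3/0.012 × 100% = 14.8%

14.8%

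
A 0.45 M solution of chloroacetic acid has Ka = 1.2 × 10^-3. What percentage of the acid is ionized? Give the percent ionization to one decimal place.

5.0%

ClCH2COOH ⇌ ClCH2COO- + H+; let x = [H+] at equilibrium.
Solve x² + 0.0012x − 0.00054 = 0 → x = 2.26 × 10^-2 M
% ionization = x/C₀ × 100% = 2.26 × 10^-2/0.45 × 100% = 5.0%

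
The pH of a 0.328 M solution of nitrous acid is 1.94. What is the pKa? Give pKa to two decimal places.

[H+] = 10^(-1.94) = 1.15 × 10^-2 M
At equilibrium [HA] = 0.328 − 1.15 × 10^-2 = 3.17 × 10^-1 M
Ka = [H+][A-]/[HA] = (1.15 × 10^-2)² / 3.17 × 10^-1 = 4.17 × 10^-4
pKa = -log(4.17 × 10^-4) = 3.38

pKa = 3.38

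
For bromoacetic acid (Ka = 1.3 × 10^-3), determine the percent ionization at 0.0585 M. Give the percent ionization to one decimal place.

BrCH2COOH ⇌ BrCH2COO- + H+; let x = [H+] at equilibrium.
Solve x² + 0.0013x − 7.61e-05 = 0 → x = 8.09 × 10^-3 M
Fraction ionized = 8.09 × 10^-3 / 0.0585 = 0.1383 → 13.8%

13.8%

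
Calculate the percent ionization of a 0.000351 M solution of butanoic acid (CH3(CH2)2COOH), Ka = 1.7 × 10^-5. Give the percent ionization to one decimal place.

CH3(CH2)2COOH ⇌ CH3(CH2)2COO- + H+; let x = [H+] at equilibrium.
Ka = x²/(C₀ − x); solving the quadratic gives x = 6.92 × 10^-5 M.
Fraction ionized = 6.92 × 10^-5 / 0.000351 = 0.1972 → 19.7%

19.7%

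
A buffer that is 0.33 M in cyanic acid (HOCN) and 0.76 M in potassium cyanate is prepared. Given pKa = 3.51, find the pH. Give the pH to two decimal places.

Henderson–Hasselbalch: pH = pKa + log([OCN-]/[HOCN]) = 3.51 + log(0.76/0.33)
pH = 3.51 + (+0.362) = 3.87

pH = 3.87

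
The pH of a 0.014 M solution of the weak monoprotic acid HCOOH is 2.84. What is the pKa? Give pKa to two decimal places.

pKa = 3.78

[H+] = 10^(-2.84) = 1.45 × 10^-3 M
At equilibrium [HA] = 0.014 − 1.45 × 10^-3 = 1.26 × 10^-2 M
Ka = [H+][A-]/[HA] = (1.45 × 10^-3)² / 1.26 × 10^-2 = 1.67 × 10^-4
pKa = -log(1.67 × 10^-4) = 3.78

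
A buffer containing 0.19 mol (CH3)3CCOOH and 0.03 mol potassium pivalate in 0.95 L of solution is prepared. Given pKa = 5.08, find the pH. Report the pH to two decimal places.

pH = 4.28

pH = pKa + log([A⁻]/[HA]) = 5.08 + log(0.03/0.19)
pH = 5.08 + (-0.802) = 4.28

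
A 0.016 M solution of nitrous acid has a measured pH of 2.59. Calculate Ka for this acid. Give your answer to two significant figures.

Ka = 4.9 × 10^-4

[H+] = 10^(-2.59) = 2.57 × 10^-3 M
At equilibrium [HA] = 0.016 − 2.57 × 10^-3 = 1.34 × 10^-2 M
Ka = [H+][A-]/[HA] = (2.57 × 10^-3)² / 1.34 × 10^-2 = 4.9 × 10^-4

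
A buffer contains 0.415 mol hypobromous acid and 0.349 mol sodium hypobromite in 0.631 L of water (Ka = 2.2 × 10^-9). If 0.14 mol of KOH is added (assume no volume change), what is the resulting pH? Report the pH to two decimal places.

pH = 8.91

OH- converts HOBr to OBr-: HOBr → 0.275 mol, OBr- → 0.489 mol.
pKa = −log(2.2 × 10^-9) = 8.658
Henderson–Hasselbalch with mole ratio 0.489/0.275: pH = 8.658 + (+0.250)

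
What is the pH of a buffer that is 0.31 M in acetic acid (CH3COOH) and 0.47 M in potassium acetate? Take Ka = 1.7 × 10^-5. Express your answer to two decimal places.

pKa = −log(1.7 × 10^-5) = 4.770
pH = pKa + log([A⁻]/[HA]) = 4.770 + log(0.47/0.31)
pH = 4.770 + (+0.181) = 4.95

pH = 4.95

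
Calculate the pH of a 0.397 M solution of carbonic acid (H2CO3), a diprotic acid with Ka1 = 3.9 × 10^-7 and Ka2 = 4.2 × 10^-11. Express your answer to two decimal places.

pH = 3.41

Ka1 ≫ Ka2, so treat the first dissociation as the only significant source of H+.
Ka1 = x²/(0.397 − x) = 3.9 × 10^-7
x ≈ √(3.9 × 10^-7 × 0.397) = 3.93 × 10^-4 M
pH = −log(3.93 × 10^-4) = 3.41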